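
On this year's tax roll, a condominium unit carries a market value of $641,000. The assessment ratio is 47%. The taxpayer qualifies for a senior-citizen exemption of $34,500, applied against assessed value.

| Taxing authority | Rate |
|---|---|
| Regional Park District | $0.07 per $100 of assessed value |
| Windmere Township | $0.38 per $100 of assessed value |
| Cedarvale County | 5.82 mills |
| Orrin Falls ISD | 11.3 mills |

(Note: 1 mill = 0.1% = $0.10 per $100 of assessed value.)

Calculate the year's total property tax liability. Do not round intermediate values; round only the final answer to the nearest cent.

$5,767.57

Assessed value = $641,000 × 0.47 = $301,270
Taxable value = $301,270 − $34,500 = $266,770
Regional Park District: $266,770 × 0.0007 = $186.739
Windmere Township: $266,770 × 0.0038 = $1,013.726
Cedarvale County: $266,770 × 0.00582 = $1,552.6014
Orrin Falls ISD: $266,770 × 0.0113 = $3,014.501
Total = $5,767.5674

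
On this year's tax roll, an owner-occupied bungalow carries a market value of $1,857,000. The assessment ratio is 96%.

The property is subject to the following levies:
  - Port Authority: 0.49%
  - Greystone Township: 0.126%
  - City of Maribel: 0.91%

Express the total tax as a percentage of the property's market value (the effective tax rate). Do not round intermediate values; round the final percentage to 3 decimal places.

1.465%

Assessed value = $1,857,000 × 0.96 = $1,782,720
Port Authority: $1,782,720 × 0.0049 = $8,735.328
Greystone Township: $1,782,720 × 0.00126 = $2,246.2272
City of Maribel: $1,782,720 × 0.0091 = $16,222.752
Total tax = $27,204.3072
Effective rate = $27,204.3072 ÷ $1,857,000 = 1.465% of market value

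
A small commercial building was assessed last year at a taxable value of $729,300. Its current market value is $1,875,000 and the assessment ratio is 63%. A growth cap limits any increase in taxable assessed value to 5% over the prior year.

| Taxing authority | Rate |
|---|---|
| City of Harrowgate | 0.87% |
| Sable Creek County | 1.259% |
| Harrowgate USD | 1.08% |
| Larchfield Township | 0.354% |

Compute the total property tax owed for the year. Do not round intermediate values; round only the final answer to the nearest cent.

$27,284.21

Uncapped assessed value = $1,875,000 × 0.63 = $1,181,250
Cap limit = $729,300 × 1.05 = $765,765
Taxable assessed value = min($1,181,250, $765,765) = $765,765 (cap binds)
City of Harrowgate: $765,765 × 0.0087 = $6,662.1555
Sable Creek County: $765,765 × 0.01259 = $9,640.98135
Harrowgate USD: $765,765 × 0.0108 = $8,270.262
Larchfield Township: $765,765 × 0.00354 = $2,710.8081
Total = $27,284.20695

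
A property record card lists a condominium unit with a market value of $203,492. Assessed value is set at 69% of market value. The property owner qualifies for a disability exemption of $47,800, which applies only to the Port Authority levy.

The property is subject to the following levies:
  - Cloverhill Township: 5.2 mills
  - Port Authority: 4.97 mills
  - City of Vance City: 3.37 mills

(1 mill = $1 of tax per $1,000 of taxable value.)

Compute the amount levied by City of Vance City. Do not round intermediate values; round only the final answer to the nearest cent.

$473.18

Assessed value = $203,492 × 0.69 = $140,409.48
City of Vance City taxable value = $140,409.48 (exemption does not apply)
City of Vance City levy = $140,409.48 × 0.00337 = $473.1799476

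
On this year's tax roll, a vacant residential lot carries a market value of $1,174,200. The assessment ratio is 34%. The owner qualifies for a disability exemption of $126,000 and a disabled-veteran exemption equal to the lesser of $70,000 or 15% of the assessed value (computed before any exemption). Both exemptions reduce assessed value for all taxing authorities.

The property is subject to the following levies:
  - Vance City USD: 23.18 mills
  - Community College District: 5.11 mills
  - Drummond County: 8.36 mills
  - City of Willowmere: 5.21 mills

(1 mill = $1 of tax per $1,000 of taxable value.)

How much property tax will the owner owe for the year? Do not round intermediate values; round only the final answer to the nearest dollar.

Assessed value = $1,174,200 × 0.34 = $399,228
Disabled-veteran exemption = min($70,000, 15% × $399,228) = min($70,000, $59,884.2) = $59,884.2 (percentage binds)
Taxable value = $399,228 − $126,000 − $59,884.2 = $213,343.8
Vance City USD: $213,343.8 × 0.02318 = $4,945.309284
Community College District: $213,343.8 × 0.00511 = $1,090.186818
Drummond County: $213,343.8 × 0.00836 = $1,783.554168
City of Willowmere: $213,343.8 × 0.00521 = $1,111.521198
Total = $8,930.571468

$8,931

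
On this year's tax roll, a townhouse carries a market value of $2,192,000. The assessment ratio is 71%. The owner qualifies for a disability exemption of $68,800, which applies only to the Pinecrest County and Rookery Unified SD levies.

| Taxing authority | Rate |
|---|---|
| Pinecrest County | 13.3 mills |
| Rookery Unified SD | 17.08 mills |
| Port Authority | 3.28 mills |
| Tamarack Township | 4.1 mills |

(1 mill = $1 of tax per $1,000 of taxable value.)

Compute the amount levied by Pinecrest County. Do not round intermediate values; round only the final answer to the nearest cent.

Assessed value = $2,192,000 × 0.71 = $1,556,320
Pinecrest County taxable value = $1,556,320 − $68,800 = $1,487,520
Pinecrest County levy = $1,487,520 × 0.0133 = $19,784.016

$19,784.02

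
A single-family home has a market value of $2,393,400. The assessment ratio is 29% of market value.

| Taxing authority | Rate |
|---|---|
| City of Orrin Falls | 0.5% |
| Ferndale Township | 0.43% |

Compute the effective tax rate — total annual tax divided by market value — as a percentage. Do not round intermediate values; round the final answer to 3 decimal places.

0.270%

Assessed value = $2,393,400 × 0.29 = $694,086
City of Orrin Falls: $694,086 × 0.005 = $3,470.43
Ferndale Township: $694,086 × 0.0043 = $2,984.5698
Total tax = $6,454.9998
Effective rate = $6,454.9998 ÷ $2,393,400 = 0.270% of market value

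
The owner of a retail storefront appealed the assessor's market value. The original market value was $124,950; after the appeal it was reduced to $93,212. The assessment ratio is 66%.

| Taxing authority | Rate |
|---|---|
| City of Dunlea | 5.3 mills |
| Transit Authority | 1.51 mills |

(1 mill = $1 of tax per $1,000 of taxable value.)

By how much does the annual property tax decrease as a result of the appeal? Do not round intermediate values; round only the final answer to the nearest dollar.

$143

Old assessed value = $124,950 × 0.66 = $82,467
New assessed value = $93,212 × 0.66 = $61,519.92
Combined rate = 0.0053 + 0.00151 = 0.00681
Old tax = $82,467 × 0.00681 = $561.60027
New tax = $61,519.92 × 0.00681 = $418.9506552
Reduction = $561.60027 − $418.9506552 = $142.6496148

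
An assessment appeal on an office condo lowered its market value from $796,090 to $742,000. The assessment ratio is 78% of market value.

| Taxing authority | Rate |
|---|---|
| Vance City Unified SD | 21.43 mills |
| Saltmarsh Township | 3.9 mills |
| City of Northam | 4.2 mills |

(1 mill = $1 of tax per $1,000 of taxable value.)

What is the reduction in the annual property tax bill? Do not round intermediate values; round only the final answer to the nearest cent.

Old assessed value = $796,090 × 0.78 = $620,950.2
New assessed value = $742,000 × 0.78 = $578,760
Combined rate = 0.02143 + 0.0039 + 0.0042 = 0.02953
Old tax = $620,950.2 × 0.02953 = $18,336.659406
New tax = $578,760 × 0.02953 = $17,090.7828
Reduction = $18,336.659406 − $17,090.7828 = $1,245.876606

$1,245.88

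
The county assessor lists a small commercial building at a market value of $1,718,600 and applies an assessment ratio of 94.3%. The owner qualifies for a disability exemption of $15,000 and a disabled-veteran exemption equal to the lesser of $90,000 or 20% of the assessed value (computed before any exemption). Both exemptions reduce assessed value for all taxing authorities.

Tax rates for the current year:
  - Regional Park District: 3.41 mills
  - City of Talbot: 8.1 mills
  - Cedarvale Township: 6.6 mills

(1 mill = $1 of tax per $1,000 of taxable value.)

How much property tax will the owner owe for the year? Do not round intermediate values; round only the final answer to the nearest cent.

Assessed value = $1,718,600 × 0.943 = $1,620,639.8
Disabled-veteran exemption = min($90,000, 20% × $1,620,639.8) = min($90,000, $324,127.96) = $90,000 (dollar cap binds)
Taxable value = $1,620,639.8 − $15,000 − $90,000 = $1,515,639.8
Regional Park District: $1,515,639.8 × 0.00341 = $5,168.331718
City of Talbot: $1,515,639.8 × 0.0081 = $12,276.68238
Cedarvale Township: $1,515,639.8 × 0.0066 = $10,003.22268
Total = $27,448.236778

$27,448.24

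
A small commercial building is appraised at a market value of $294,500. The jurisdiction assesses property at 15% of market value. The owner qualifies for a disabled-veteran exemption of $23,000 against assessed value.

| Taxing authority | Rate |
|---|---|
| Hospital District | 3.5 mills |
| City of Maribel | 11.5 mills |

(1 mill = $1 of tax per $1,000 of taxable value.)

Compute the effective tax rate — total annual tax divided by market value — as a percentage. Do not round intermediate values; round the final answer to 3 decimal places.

Assessed value = $294,500 × 0.15 = $44,175
Taxable value = $44,175 − $23,000 = $21,175
Hospital District: $21,175 × 0.0035 = $74.1125
City of Maribel: $21,175 × 0.0115 = $243.5125
Total tax = $317.625
Effective rate = $317.625 ÷ $294,500 = 0.108% of market value

0.108%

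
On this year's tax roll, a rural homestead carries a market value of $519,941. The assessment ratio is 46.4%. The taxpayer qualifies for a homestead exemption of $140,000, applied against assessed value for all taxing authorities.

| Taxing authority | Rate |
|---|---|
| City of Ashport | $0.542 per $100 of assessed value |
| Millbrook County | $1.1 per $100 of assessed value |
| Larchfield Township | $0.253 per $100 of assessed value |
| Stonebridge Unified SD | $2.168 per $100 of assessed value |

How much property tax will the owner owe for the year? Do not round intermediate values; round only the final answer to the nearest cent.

Assessed value = $519,941 × 0.464 = $241,252.624
Taxable value = $241,252.624 − $140,000 = $101,252.624
City of Ashport: $101,252.624 × 0.00542 = $548.78922208
Millbrook County: $101,252.624 × 0.011 = $1,113.778864
Larchfield Township: $101,252.624 × 0.00253 = $256.16913872
Stonebridge Unified SD: $101,252.624 × 0.02168 = $2,195.15688832
Total = $548.78922208 + $1,113.778864 + $256.16913872 + $2,195.15688832 = $4,113.89411312

$4,113.89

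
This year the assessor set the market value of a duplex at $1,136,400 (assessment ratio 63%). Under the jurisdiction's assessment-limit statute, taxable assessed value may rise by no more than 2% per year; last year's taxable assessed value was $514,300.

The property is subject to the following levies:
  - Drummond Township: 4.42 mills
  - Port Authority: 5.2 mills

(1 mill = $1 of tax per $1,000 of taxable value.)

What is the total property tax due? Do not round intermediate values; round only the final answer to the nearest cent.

Uncapped assessed value = $1,136,400 × 0.63 = $715,932
Cap limit = $514,300 × 1.02 = $524,586
Taxable assessed value = min($715,932, $524,586) = $524,586 (cap binds)
Drummond Township: $524,586 × 0.00442 = $2,318.67012
Port Authority: $524,586 × 0.0052 = $2,727.8472
Total = $5,046.51732

$5,046.52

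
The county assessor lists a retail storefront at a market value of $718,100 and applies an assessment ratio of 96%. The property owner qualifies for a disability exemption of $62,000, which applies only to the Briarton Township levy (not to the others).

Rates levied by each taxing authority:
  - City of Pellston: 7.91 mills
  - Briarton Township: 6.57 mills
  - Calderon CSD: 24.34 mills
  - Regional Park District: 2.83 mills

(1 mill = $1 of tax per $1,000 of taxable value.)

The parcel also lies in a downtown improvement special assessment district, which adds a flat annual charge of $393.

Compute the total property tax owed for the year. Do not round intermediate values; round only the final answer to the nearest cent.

$28,698.17

Assessed value = $718,100 × 0.96 = $689,376
City of Pellston: $689,376 × 0.00791 = $5,452.96416
Briarton Township: ($689,376 − $62,000) × 0.00657 = $627,376 × 0.00657 = $4,121.86032
Calderon CSD: $689,376 × 0.02434 = $16,779.41184
Regional Park District: $689,376 × 0.00283 = $1,950.93408
Levies subtotal = $28,305.1704
Total = $28,305.1704 + $393 = $28,698.1704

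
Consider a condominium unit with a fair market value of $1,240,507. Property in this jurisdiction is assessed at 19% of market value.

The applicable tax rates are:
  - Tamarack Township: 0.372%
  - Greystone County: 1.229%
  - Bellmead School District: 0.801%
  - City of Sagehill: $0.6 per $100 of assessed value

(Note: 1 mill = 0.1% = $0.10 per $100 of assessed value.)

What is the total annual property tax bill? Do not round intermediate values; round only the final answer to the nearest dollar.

$7,076

Assessed value = $1,240,507 × 0.19 = $235,696.33
Tamarack Township: $235,696.33 × 0.00372 = $876.7903476
Greystone County: $235,696.33 × 0.01229 = $2,896.7078957
Bellmead School District: $235,696.33 × 0.00801 = $1,887.9276033
City of Sagehill: $235,696.33 × 0.006 = $1,414.17798
Total = $7,075.6038266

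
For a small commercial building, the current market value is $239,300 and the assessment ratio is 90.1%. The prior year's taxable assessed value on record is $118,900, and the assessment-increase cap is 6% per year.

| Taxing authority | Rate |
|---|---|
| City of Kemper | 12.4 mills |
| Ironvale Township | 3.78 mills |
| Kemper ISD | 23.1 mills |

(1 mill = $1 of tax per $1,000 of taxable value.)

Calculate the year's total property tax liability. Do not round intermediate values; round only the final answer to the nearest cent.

Uncapped assessed value = $239,300 × 0.901 = $215,609.3
Cap limit = $118,900 × 1.06 = $126,034
Taxable assessed value = min($215,609.3, $126,034) = $126,034 (cap binds)
City of Kemper: $126,034 × 0.0124 = $1,562.8216
Ironvale Township: $126,034 × 0.00378 = $476.40852
Kemper ISD: $126,034 × 0.0231 = $2,911.3854
Total = $4,950.61552

$4,950.62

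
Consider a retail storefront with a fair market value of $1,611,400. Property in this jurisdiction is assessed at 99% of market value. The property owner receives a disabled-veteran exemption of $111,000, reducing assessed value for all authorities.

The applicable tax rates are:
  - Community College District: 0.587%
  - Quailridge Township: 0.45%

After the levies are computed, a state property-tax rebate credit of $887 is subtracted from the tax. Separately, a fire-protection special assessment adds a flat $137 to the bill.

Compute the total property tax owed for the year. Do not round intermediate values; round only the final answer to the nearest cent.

$14,642.05

Assessed value = $1,611,400 × 0.99 = $1,595,286
Taxable value = $1,595,286 − $111,000 = $1,484,286
Community College District: $1,484,286 × 0.00587 = $8,712.75882
Quailridge Township: $1,484,286 × 0.0045 = $6,679.287
Levies subtotal = $15,392.04582
After credit = $15,392.04582 − $887 = $14,505.04582
Total = $14,505.04582 + $137 = $14,642.04582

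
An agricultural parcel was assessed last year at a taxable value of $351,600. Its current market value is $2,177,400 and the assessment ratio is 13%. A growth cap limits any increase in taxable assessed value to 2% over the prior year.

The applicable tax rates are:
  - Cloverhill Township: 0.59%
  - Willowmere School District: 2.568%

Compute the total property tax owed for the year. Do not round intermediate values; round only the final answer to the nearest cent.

Uncapped assessed value = $2,177,400 × 0.13 = $283,062
Cap limit = $351,600 × 1.02 = $358,632
Taxable assessed value = min($283,062, $358,632) = $283,062 (cap does not bind)
Cloverhill Township: $283,062 × 0.0059 = $1,670.0658
Willowmere School District: $283,062 × 0.02568 = $7,269.03216
Total = $8,939.09796

$8,939.10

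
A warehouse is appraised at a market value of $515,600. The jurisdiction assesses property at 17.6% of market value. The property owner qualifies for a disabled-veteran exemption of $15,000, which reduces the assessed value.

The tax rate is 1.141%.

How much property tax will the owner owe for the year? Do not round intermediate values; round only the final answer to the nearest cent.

Assessed value = $515,600 × 0.176 = $90,745.6
Taxable value = $90,745.6 − $15,000 = $75,745.6
Tax = $75,745.6 × 0.01141 = $864.257296

$864.26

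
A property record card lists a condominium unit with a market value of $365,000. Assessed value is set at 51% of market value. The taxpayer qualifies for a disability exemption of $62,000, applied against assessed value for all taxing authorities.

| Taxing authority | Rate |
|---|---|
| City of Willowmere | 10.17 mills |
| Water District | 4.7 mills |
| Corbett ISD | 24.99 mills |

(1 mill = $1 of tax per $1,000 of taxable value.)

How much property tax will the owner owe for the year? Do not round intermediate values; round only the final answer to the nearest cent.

Assessed value = $365,000 × 0.51 = $186,150
Taxable value = $186,150 − $62,000 = $124,150
City of Willowmere: $124,150 × 0.01017 = $1,262.6055
Water District: $124,150 × 0.0047 = $583.505
Corbett ISD: $124,150 × 0.02499 = $3,102.5085
Total = $1,262.6055 + $583.505 + $3,102.5085 = $4,948.619

$4,948.62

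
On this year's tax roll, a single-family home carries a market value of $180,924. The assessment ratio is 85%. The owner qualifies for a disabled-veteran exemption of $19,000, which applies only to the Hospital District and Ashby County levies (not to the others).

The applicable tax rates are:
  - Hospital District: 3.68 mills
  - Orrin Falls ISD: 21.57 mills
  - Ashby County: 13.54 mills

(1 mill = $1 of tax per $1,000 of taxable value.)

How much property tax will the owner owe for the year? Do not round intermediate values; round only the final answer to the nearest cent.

Assessed value = $180,924 × 0.85 = $153,785.4
Hospital District: ($153,785.4 − $19,000) × 0.00368 = $134,785.4 × 0.00368 = $496.010272
Orrin Falls ISD: $153,785.4 × 0.02157 = $3,317.151078
Ashby County: ($153,785.4 − $19,000) × 0.01354 = $134,785.4 × 0.01354 = $1,824.994316
Total = $5,638.155666

$5,638.16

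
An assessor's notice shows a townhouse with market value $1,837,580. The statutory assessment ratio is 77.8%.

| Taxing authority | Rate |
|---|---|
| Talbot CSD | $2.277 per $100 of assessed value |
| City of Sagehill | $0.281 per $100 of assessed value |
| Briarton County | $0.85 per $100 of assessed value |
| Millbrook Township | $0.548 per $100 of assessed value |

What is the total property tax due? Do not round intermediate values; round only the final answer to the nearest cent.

$56,556.45

Assessed value = $1,837,580 × 0.778 = $1,429,637.24
Talbot CSD: $1,429,637.24 × 0.02277 = $32,552.8399548
City of Sagehill: $1,429,637.24 × 0.00281 = $4,017.2806444
Briarton County: $1,429,637.24 × 0.0085 = $12,151.91654
Millbrook Township: $1,429,637.24 × 0.00548 = $7,834.4120752
Total = $32,552.8399548 + $4,017.2806444 + $12,151.91654 + $7,834.4120752 = $56,556.4492144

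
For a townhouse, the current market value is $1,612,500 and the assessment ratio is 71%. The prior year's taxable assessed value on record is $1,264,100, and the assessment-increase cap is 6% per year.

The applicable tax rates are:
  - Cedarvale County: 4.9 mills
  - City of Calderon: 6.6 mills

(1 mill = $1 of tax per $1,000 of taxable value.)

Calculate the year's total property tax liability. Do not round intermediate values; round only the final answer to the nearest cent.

$13,166.06

Uncapped assessed value = $1,612,500 × 0.71 = $1,144,875
Cap limit = $1,264,100 × 1.06 = $1,339,946
Taxable assessed value = min($1,144,875, $1,339,946) = $1,144,875 (cap does not bind)
Cedarvale County: $1,144,875 × 0.0049 = $5,609.8875
City of Calderon: $1,144,875 × 0.0066 = $7,556.175
Total = $13,166.0625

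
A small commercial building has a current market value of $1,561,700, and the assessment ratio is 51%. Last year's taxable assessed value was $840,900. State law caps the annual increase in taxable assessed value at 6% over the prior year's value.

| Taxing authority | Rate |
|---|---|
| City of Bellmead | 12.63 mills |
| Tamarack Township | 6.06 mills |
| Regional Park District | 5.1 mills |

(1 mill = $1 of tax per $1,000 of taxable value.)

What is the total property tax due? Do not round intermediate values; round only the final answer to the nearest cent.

Uncapped assessed value = $1,561,700 × 0.51 = $796,467
Cap limit = $840,900 × 1.06 = $891,354
Taxable assessed value = min($796,467, $891,354) = $796,467 (cap does not bind)
City of Bellmead: $796,467 × 0.01263 = $10,059.37821
Tamarack Township: $796,467 × 0.00606 = $4,826.59002
Regional Park District: $796,467 × 0.0051 = $4,061.9817
Total = $18,947.94993

$18,947.95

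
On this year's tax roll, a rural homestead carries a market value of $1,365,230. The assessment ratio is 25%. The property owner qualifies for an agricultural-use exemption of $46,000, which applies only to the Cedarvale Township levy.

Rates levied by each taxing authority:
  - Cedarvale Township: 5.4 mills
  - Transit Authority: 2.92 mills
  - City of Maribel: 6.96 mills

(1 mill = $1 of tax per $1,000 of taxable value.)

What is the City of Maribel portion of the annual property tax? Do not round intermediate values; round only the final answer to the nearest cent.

$2,375.50

Assessed value = $1,365,230 × 0.25 = $341,307.5
City of Maribel taxable value = $341,307.5 (exemption does not apply)
City of Maribel levy = $341,307.5 × 0.00696 = $2,375.5002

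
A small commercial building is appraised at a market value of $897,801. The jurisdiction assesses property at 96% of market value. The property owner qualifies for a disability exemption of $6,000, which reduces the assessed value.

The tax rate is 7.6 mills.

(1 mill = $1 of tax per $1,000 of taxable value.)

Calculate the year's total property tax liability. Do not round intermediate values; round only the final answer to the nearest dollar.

$6,505

Assessed value = $897,801 × 0.96 = $861,888.96
Taxable value = $861,888.96 − $6,000 = $855,888.96
Tax = $855,888.96 × 0.0076 = $6,504.756096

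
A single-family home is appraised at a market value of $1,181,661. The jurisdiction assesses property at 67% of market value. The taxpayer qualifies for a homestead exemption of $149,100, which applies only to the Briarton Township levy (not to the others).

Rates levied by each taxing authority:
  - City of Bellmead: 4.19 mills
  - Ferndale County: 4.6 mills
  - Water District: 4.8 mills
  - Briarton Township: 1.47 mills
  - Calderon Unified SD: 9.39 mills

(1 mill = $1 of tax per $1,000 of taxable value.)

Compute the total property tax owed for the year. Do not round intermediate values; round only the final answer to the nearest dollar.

$19,138

Assessed value = $1,181,661 × 0.67 = $791,712.87
City of Bellmead: $791,712.87 × 0.00419 = $3,317.2769253
Ferndale County: $791,712.87 × 0.0046 = $3,641.879202
Water District: $791,712.87 × 0.0048 = $3,800.221776
Briarton Township: ($791,712.87 − $149,100) × 0.00147 = $642,612.87 × 0.00147 = $944.6409189
Calderon Unified SD: $791,712.87 × 0.00939 = $7,434.1838493
Total = $19,138.2026715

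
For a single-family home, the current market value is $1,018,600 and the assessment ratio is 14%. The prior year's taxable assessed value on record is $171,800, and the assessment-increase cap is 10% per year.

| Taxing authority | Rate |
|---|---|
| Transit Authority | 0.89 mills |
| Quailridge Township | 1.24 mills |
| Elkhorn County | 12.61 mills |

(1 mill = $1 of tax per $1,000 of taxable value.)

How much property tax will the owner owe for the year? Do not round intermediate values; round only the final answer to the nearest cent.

$2,101.98

Uncapped assessed value = $1,018,600 × 0.14 = $142,604
Cap limit = $171,800 × 1.1 = $188,980
Taxable assessed value = min($142,604, $188,980) = $142,604 (cap does not bind)
Transit Authority: $142,604 × 0.00089 = $126.91756
Quailridge Township: $142,604 × 0.00124 = $176.82896
Elkhorn County: $142,604 × 0.01261 = $1,798.23644
Total = $2,101.98296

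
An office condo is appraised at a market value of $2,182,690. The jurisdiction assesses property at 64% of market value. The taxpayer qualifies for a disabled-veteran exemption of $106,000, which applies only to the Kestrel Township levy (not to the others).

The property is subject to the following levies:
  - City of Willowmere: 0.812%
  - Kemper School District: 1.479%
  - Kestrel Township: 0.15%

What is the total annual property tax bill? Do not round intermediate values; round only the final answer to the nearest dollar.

$33,940

Assessed value = $2,182,690 × 0.64 = $1,396,921.6
City of Willowmere: $1,396,921.6 × 0.00812 = $11,343.003392
Kemper School District: $1,396,921.6 × 0.01479 = $20,660.470464
Kestrel Township: ($1,396,921.6 − $106,000) × 0.0015 = $1,290,921.6 × 0.0015 = $1,936.3824
Total = $33,939.856256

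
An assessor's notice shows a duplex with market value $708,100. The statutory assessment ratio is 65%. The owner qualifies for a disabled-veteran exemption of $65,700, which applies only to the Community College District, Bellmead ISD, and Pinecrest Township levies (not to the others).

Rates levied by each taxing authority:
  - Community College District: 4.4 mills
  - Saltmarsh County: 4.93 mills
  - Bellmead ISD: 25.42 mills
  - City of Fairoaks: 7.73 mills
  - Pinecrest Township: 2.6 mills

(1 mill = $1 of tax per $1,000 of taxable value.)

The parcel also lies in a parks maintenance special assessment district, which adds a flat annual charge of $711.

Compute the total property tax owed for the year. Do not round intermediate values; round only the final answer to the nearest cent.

$19,329.75

Assessed value = $708,100 × 0.65 = $460,265
Community College District: ($460,265 − $65,700) × 0.0044 = $394,565 × 0.0044 = $1,736.086
Saltmarsh County: $460,265 × 0.00493 = $2,269.10645
Bellmead ISD: ($460,265 − $65,700) × 0.02542 = $394,565 × 0.02542 = $10,029.8423
City of Fairoaks: $460,265 × 0.00773 = $3,557.84845
Pinecrest Township: ($460,265 − $65,700) × 0.0026 = $394,565 × 0.0026 = $1,025.869
Levies subtotal = $18,618.7522
Total = $18,618.7522 + $711 = $19,329.7522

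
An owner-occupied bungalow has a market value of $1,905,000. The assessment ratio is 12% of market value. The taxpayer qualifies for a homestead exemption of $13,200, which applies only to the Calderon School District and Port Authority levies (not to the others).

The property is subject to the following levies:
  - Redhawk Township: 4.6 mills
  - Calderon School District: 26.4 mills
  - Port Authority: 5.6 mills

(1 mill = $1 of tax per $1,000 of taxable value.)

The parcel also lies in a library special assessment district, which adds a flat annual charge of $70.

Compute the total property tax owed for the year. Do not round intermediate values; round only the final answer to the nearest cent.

$8,014.36

Assessed value = $1,905,000 × 0.12 = $228,600
Redhawk Township: $228,600 × 0.0046 = $1,051.56
Calderon School District: ($228,600 − $13,200) × 0.0264 = $215,400 × 0.0264 = $5,686.56
Port Authority: ($228,600 − $13,200) × 0.0056 = $215,400 × 0.0056 = $1,206.24
Levies subtotal = $7,944.36
Total = $7,944.36 + $70 = $8,014.36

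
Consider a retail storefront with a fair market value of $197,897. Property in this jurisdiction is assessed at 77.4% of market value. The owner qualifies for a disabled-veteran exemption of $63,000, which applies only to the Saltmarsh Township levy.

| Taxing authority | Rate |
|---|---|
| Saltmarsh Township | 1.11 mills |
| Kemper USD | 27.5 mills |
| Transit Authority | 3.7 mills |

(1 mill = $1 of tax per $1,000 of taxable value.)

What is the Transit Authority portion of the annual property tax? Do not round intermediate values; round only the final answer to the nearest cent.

Assessed value = $197,897 × 0.774 = $153,172.278
Transit Authority taxable value = $153,172.278 (exemption does not apply)
Transit Authority levy = $153,172.278 × 0.0037 = $566.7374286

$566.74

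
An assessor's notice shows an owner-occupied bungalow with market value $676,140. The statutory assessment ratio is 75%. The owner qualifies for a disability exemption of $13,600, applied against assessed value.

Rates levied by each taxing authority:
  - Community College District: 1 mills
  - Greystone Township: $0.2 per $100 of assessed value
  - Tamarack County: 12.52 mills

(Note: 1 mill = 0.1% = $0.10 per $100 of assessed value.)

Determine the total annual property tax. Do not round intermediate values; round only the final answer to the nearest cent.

Assessed value = $676,140 × 0.75 = $507,105
Taxable value = $507,105 − $13,600 = $493,505
Community College District: $493,505 × 0.001 = $493.505
Greystone Township: $493,505 × 0.002 = $987.01
Tamarack County: $493,505 × 0.01252 = $6,178.6826
Total = $7,659.1976

$7,659.20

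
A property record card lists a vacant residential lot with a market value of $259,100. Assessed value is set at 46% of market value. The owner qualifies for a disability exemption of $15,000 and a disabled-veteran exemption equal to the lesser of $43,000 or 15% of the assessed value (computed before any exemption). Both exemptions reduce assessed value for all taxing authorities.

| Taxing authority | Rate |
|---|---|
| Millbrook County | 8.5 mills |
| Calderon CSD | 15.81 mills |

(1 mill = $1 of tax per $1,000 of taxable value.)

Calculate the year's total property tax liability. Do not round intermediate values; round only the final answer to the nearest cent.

Assessed value = $259,100 × 0.46 = $119,186
Disabled-veteran exemption = min($43,000, 15% × $119,186) = min($43,000, $17,877.9) = $17,877.9 (percentage binds)
Taxable value = $119,186 − $15,000 − $17,877.9 = $86,308.1
Millbrook County: $86,308.1 × 0.0085 = $733.61885
Calderon CSD: $86,308.1 × 0.01581 = $1,364.531061
Total = $2,098.149911

$2,098.15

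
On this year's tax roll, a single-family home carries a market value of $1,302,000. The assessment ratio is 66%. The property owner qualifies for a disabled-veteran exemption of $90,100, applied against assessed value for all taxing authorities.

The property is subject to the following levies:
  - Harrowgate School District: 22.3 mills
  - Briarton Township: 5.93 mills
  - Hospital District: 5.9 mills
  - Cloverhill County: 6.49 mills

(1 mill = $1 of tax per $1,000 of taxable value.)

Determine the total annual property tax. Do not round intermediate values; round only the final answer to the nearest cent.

Assessed value = $1,302,000 × 0.66 = $859,320
Taxable value = $859,320 − $90,100 = $769,220
Harrowgate School District: $769,220 × 0.0223 = $17,153.606
Briarton Township: $769,220 × 0.00593 = $4,561.4746
Hospital District: $769,220 × 0.0059 = $4,538.398
Cloverhill County: $769,220 × 0.00649 = $4,992.2378
Total = $17,153.606 + $4,561.4746 + $4,538.398 + $4,992.2378 = $31,245.7164

$31,245.72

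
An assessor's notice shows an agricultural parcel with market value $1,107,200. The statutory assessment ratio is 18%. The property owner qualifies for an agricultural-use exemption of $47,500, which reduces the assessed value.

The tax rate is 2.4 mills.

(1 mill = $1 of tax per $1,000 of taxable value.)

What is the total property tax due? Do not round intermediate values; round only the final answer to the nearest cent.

Assessed value = $1,107,200 × 0.18 = $199,296
Taxable value = $199,296 − $47,500 = $151,796
Tax = $151,796 × 0.0024 = $364.3104

$364.31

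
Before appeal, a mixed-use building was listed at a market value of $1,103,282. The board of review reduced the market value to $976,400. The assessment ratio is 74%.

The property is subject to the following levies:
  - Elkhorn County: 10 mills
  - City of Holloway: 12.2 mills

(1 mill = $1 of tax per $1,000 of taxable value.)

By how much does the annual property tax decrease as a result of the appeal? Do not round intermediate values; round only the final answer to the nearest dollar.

$2,084

Old assessed value = $1,103,282 × 0.74 = $816,428.68
New assessed value = $976,400 × 0.74 = $722,536
Combined rate = 0.01 + 0.0122 = 0.0222
Old tax = $816,428.68 × 0.0222 = $18,124.716696
New tax = $722,536 × 0.0222 = $16,040.2992
Reduction = $18,124.716696 − $16,040.2992 = $2,084.417496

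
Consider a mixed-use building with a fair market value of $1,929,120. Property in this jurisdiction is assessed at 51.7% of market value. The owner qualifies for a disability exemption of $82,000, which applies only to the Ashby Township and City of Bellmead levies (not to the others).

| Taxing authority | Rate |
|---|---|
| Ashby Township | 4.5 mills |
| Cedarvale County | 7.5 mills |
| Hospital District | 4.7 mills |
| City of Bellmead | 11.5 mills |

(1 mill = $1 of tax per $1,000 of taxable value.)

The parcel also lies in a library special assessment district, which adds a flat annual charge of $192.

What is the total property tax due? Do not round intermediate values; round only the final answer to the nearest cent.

Assessed value = $1,929,120 × 0.517 = $997,355.04
Ashby Township: ($997,355.04 − $82,000) × 0.0045 = $915,355.04 × 0.0045 = $4,119.09768
Cedarvale County: $997,355.04 × 0.0075 = $7,480.1628
Hospital District: $997,355.04 × 0.0047 = $4,687.568688
City of Bellmead: ($997,355.04 − $82,000) × 0.0115 = $915,355.04 × 0.0115 = $10,526.58296
Levies subtotal = $26,813.412128
Total = $26,813.412128 + $192 = $27,005.412128

$27,005.41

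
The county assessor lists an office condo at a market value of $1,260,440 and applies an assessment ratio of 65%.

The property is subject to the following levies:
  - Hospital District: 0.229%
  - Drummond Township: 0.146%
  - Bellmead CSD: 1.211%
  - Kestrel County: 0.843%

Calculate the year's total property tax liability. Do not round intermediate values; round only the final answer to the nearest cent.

$19,900.46

Assessed value = $1,260,440 × 0.65 = $819,286
Hospital District: $819,286 × 0.00229 = $1,876.16494
Drummond Township: $819,286 × 0.00146 = $1,196.15756
Bellmead CSD: $819,286 × 0.01211 = $9,921.55346
Kestrel County: $819,286 × 0.00843 = $6,906.58098
Total = $1,876.16494 + $1,196.15756 + $9,921.55346 + $6,906.58098 = $19,900.45694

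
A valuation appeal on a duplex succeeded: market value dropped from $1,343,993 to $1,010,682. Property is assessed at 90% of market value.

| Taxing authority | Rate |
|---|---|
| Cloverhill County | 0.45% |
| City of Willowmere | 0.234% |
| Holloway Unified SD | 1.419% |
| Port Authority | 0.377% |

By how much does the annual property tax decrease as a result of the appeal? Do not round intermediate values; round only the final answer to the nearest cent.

$7,439.50

Old assessed value = $1,343,993 × 0.9 = $1,209,593.7
New assessed value = $1,010,682 × 0.9 = $909,613.8
Combined rate = 0.0045 + 0.00234 + 0.01419 + 0.00377 = 0.0248
Old tax = $1,209,593.7 × 0.0248 = $29,997.92376
New tax = $909,613.8 × 0.0248 = $22,558.42224
Reduction = $29,997.92376 − $22,558.42224 = $7,439.50152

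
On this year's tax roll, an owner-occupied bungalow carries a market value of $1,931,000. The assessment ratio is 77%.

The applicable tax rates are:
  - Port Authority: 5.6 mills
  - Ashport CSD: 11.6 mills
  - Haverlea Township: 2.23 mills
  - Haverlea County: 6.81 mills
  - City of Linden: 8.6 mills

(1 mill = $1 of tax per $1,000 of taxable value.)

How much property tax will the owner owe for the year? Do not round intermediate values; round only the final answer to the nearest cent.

Assessed value = $1,931,000 × 0.77 = $1,486,870
Port Authority: $1,486,870 × 0.0056 = $8,326.472
Ashport CSD: $1,486,870 × 0.0116 = $17,247.692
Haverlea Township: $1,486,870 × 0.00223 = $3,315.7201
Haverlea County: $1,486,870 × 0.00681 = $10,125.5847
City of Linden: $1,486,870 × 0.0086 = $12,787.082
Total = $8,326.472 + $17,247.692 + $3,315.7201 + $10,125.5847 + $12,787.082 = $51,802.5508

$51,802.55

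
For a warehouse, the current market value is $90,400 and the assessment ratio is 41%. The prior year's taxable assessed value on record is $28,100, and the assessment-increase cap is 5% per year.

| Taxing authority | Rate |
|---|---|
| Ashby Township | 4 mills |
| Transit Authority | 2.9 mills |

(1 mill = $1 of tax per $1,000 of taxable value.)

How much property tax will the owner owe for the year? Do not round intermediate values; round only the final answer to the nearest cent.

Uncapped assessed value = $90,400 × 0.41 = $37,064
Cap limit = $28,100 × 1.05 = $29,505
Taxable assessed value = min($37,064, $29,505) = $29,505 (cap binds)
Ashby Township: $29,505 × 0.004 = $118.02
Transit Authority: $29,505 × 0.0029 = $85.5645
Total = $203.5845

$203.58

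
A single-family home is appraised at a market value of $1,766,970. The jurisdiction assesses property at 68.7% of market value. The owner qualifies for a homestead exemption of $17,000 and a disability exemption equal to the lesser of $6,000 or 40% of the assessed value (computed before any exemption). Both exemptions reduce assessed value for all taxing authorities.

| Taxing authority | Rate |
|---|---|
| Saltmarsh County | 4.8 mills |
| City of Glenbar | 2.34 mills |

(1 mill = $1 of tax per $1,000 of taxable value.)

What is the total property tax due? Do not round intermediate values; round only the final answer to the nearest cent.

$8,503.09

Assessed value = $1,766,970 × 0.687 = $1,213,908.39
Disability exemption = min($6,000, 40% × $1,213,908.39) = min($6,000, $485,563.356) = $6,000 (dollar cap binds)
Taxable value = $1,213,908.39 − $17,000 − $6,000 = $1,190,908.39
Saltmarsh County: $1,190,908.39 × 0.0048 = $5,716.360272
City of Glenbar: $1,190,908.39 × 0.00234 = $2,786.7256326
Total = $8,503.0859046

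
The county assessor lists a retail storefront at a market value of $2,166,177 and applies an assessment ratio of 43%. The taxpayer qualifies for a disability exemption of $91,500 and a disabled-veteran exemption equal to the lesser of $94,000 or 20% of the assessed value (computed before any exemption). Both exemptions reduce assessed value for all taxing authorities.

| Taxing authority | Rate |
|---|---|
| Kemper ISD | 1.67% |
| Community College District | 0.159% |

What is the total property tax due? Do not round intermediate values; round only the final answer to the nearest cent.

$13,643.54

Assessed value = $2,166,177 × 0.43 = $931,456.11
Disabled-veteran exemption = min($94,000, 20% × $931,456.11) = min($94,000, $186,291.222) = $94,000 (dollar cap binds)
Taxable value = $931,456.11 − $91,500 − $94,000 = $745,956.11
Kemper ISD: $745,956.11 × 0.0167 = $12,457.467037
Community College District: $745,956.11 × 0.00159 = $1,186.0702149
Total = $13,643.5372519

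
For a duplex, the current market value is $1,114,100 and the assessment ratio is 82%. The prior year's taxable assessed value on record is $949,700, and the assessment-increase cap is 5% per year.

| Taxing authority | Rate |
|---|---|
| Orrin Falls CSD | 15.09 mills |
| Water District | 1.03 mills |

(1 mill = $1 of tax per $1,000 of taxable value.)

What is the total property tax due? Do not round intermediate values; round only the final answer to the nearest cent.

$14,726.62

Uncapped assessed value = $1,114,100 × 0.82 = $913,562
Cap limit = $949,700 × 1.05 = $997,185
Taxable assessed value = min($913,562, $997,185) = $913,562 (cap does not bind)
Orrin Falls CSD: $913,562 × 0.01509 = $13,785.65058
Water District: $913,562 × 0.00103 = $940.96886
Total = $14,726.61944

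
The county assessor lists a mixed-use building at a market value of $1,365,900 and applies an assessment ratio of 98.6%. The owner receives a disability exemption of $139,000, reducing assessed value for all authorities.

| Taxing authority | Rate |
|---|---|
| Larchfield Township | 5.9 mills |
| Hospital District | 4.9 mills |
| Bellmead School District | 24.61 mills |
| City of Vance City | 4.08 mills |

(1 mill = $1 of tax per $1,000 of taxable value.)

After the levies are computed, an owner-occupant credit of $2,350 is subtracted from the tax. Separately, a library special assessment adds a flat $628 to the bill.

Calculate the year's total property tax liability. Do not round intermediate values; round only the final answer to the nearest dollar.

Assessed value = $1,365,900 × 0.986 = $1,346,777.4
Taxable value = $1,346,777.4 − $139,000 = $1,207,777.4
Larchfield Township: $1,207,777.4 × 0.0059 = $7,125.88666
Hospital District: $1,207,777.4 × 0.0049 = $5,918.10926
Bellmead School District: $1,207,777.4 × 0.02461 = $29,723.401814
City of Vance City: $1,207,777.4 × 0.00408 = $4,927.731792
Levies subtotal = $47,695.129526
After credit = $47,695.129526 − $2,350 = $45,345.129526
Total = $45,345.129526 + $628 = $45,973.129526

$45,973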